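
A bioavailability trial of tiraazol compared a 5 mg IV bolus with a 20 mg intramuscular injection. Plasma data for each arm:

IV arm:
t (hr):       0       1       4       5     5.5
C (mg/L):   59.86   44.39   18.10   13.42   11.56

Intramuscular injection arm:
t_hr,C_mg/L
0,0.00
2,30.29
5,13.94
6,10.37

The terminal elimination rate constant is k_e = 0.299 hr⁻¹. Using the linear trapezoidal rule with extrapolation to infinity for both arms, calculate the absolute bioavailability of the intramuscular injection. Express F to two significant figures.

F = 0.17

Trapezoidal AUC_0→5.5 (IV):
  [0→1]: (59.86+44.39)/2 × 1 = 52.125
  [1→4]: (44.39+18.10)/2 × 3 = 93.735
  [4→5]: (18.10+13.42)/2 × 1 = 15.76
  [5→5.5]: (13.42+11.56)/2 × 0.5 = 6.245
  Sum = 167.865 mg/L·hr
IV tail: 11.56/0.299 = 38.662; AUC_iv,0→∞ = 167.865 + 38.662 = 206.527 mg/L·hr
Trapezoidal AUC_0→6 (intramuscular injection):
  [0→2]: (0.00+30.29)/2 × 2 = 30.29
  [2→5]: (30.29+13.94)/2 × 3 = 66.345
  [5→6]: (13.94+10.37)/2 × 1 = 12.155
  Sum = 108.79 mg/L·hr
intramuscular injection tail: 10.37/0.299 = 34.682; AUC_ev,0→∞ = 108.79 + 34.682 = 143.472 mg/L·hr
F = (AUC_ev/D_ev)/(AUC_iv/D_iv) = (143.472/20)/(206.527/5) = 7.1736/41.3054 = 0.1737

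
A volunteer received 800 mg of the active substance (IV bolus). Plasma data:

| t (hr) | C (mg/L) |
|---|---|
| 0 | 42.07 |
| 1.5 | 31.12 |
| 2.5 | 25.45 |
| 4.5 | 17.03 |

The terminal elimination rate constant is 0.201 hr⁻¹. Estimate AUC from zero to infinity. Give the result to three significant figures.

Trapezoidal AUC_0→4.5:
  [0→1.5]: (42.07+31.12)/2 × 1.5 = 54.8925
  [1.5→2.5]: (31.12+25.45)/2 × 1 = 28.285
  [2.5→4.5]: (25.45+17.03)/2 × 2 = 42.48
  Sum = 125.6575 mg/L·hr
Extrapolated tail: C_last / k_e = 17.03 / 0.201 = 84.726
AUC_0→∞ = 125.6575 + 84.726 = 210.3835 mg/L·hr

AUC = 210 mg/L·hr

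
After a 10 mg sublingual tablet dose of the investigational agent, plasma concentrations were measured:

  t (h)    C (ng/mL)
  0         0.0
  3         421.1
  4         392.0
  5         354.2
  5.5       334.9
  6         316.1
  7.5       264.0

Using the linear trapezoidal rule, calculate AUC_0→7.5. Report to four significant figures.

Trapezoidal AUC_0→7.5:
  [0→3]: (0.0+421.1)/2 × 3 = 631.65
  [3→4]: (421.1+392.0)/2 × 1 = 406.55
  [4→5]: (392.0+354.2)/2 × 1 = 373.1
  [5→5.5]: (354.2+334.9)/2 × 0.5 = 172.275
  [5.5→6]: (334.9+316.1)/2 × 0.5 = 162.75
  [6→7.5]: (316.1+264.0)/2 × 1.5 = 435.075
  Sum = 2181.4 ng/mL·h

AUC = 2181 ng/mL·h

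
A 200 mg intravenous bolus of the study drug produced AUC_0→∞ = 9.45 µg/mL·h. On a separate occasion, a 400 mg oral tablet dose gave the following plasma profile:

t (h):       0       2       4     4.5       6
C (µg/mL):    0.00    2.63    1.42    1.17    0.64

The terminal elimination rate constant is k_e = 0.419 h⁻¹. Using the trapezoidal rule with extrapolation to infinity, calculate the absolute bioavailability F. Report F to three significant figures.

Trapezoidal AUC_0→6 (oral tablet):
  [0→2]: (0.00+2.63)/2 × 2 = 2.63
  [2→4]: (2.63+1.42)/2 × 2 = 4.05
  [4→4.5]: (1.42+1.17)/2 × 0.5 = 0.6475
  [4.5→6]: (1.17+0.64)/2 × 1.5 = 1.3575
  Sum = 8.685 µg/mL·h
Tail: C_last/k_e = 0.64/0.419 = 1.527
AUC_0→∞ (oral tablet) = 8.685 + 1.527 = 10.212 µg/mL·h
F = (AUC_ev/D_ev)/(AUC_iv/D_iv) = (10.212/400)/(9.45/200) = 0.02553/0.04725 = 0.5403

F = 0.540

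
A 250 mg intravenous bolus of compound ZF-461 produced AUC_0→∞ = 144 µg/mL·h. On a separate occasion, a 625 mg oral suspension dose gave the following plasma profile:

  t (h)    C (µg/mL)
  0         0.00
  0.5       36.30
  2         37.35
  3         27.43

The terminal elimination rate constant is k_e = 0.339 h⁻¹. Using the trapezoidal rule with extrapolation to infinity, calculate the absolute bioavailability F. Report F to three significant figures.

Trapezoidal AUC_0→3 (oral suspension):
  [0→0.5]: (0.00+36.30)/2 × 0.5 = 9.075
  [0.5→2]: (36.30+37.35)/2 × 1.5 = 55.2375
  [2→3]: (37.35+27.43)/2 × 1 = 32.39
  Sum = 96.7025 µg/mL·h
Tail: C_last/k_e = 27.43/0.339 = 80.914
AUC_0→∞ (oral suspension) = 96.7025 + 80.914 = 177.6165 µg/mL·h
F = (AUC_ev/D_ev)/(AUC_iv/D_iv) = (177.6165/625)/(144/250) = 0.2841864/0.576 = 0.4934

F = 0.493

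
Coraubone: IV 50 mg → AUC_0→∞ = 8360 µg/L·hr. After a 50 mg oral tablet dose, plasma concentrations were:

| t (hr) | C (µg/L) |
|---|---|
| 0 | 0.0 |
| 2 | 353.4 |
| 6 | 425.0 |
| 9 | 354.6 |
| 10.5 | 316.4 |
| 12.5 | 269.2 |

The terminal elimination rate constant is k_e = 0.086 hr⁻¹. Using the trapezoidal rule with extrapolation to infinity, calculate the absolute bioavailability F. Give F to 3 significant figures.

F = 0.873

Trapezoidal AUC_0→12.5 (oral tablet):
  [0→2]: (0.0+353.4)/2 × 2 = 353.4
  [2→6]: (353.4+425.0)/2 × 4 = 1556.8
  [6→9]: (425.0+354.6)/2 × 3 = 1169.4
  [9→10.5]: (354.6+316.4)/2 × 1.5 = 503.25
  [10.5→12.5]: (316.4+269.2)/2 × 2 = 585.6
  Sum = 4168.45 µg/L·hr
Tail: C_last/k_e = 269.2/0.086 = 3130.233
AUC_0→∞ (oral tablet) = 4168.45 + 3130.233 = 7298.683 µg/L·hr
F = (AUC_ev/D_ev)/(AUC_iv/D_iv) = (7298.683/50)/(8360/50) = 145.97366/167.2 = 0.8730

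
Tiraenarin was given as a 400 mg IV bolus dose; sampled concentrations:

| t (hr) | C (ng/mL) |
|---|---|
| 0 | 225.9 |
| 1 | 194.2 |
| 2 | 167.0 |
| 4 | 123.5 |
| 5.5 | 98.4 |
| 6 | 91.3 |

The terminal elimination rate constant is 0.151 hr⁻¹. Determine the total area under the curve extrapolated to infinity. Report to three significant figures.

AUC = 1500 ng/mL·hr

Trapezoidal AUC_0→6:
  [0→1]: (225.9+194.2)/2 × 1 = 210.05
  [1→2]: (194.2+167.0)/2 × 1 = 180.6
  [2→4]: (167.0+123.5)/2 × 2 = 290.5
  [4→5.5]: (123.5+98.4)/2 × 1.5 = 166.425
  [5.5→6]: (98.4+91.3)/2 × 0.5 = 47.425
  Sum = 895.0 ng/mL·hr
Extrapolated tail: C_last / k_e = 91.3 / 0.151 = 604.636
AUC_0→∞ = 895.0 + 604.636 = 1499.636 ng/mL·hr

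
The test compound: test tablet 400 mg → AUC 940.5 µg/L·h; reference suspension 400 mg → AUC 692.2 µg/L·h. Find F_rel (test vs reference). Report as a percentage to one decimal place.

F_rel = 135.9%

F_rel = (AUC_test/D_test) / (AUC_ref/D_ref)
      = (940.5/400) / (692.2/400)
      = 2.35125 / 1.7305 = 1.3587 = 135.87%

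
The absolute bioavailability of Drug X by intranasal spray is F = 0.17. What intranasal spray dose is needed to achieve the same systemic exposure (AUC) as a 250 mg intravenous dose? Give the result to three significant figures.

D_intranasal = 1470 mg

For equal systemic exposure: F × D_ev = D_iv
D_ev = D_iv / F = 250 / 0.17 = 1470.59 mg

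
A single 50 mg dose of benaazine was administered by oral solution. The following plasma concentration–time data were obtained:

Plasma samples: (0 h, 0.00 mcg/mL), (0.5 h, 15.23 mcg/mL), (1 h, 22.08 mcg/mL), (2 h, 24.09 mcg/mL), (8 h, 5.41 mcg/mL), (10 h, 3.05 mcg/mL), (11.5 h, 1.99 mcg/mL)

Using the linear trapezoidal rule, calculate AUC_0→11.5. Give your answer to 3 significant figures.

AUC = 137 mcg/mL·h

Trapezoidal AUC_0→11.5:
  [0→0.5]: (0.00+15.23)/2 × 0.5 = 3.8075
  [0.5→1]: (15.23+22.08)/2 × 0.5 = 9.3275
  [1→2]: (22.08+24.09)/2 × 1 = 23.085
  [2→8]: (24.09+5.41)/2 × 6 = 88.5
  [8→10]: (5.41+3.05)/2 × 2 = 8.46
  [10→11.5]: (3.05+1.99)/2 × 1.5 = 3.78
  Sum = 136.96 mcg/mL·h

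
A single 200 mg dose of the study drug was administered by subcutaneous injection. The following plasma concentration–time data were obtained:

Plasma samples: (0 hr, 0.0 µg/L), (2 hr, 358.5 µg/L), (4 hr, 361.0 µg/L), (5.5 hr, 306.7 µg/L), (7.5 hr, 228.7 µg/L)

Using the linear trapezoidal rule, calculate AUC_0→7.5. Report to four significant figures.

AUC = 2114 µg/L·hr

Trapezoidal AUC_0→7.5:
  [0→2]: (0.0+358.5)/2 × 2 = 358.5
  [2→4]: (358.5+361.0)/2 × 2 = 719.5
  [4→5.5]: (361.0+306.7)/2 × 1.5 = 500.775
  [5.5→7.5]: (306.7+228.7)/2 × 2 = 535.4
  Sum = 2114.175 µg/L·hr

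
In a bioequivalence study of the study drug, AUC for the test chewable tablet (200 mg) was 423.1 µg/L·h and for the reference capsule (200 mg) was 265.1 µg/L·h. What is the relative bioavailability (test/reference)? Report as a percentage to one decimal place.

F_rel = 159.6%

F_rel = (AUC_test/D_test) / (AUC_ref/D_ref)
      = (423.1/200) / (265.1/200)
      = 2.1155 / 1.3255 = 1.5960 = 159.60%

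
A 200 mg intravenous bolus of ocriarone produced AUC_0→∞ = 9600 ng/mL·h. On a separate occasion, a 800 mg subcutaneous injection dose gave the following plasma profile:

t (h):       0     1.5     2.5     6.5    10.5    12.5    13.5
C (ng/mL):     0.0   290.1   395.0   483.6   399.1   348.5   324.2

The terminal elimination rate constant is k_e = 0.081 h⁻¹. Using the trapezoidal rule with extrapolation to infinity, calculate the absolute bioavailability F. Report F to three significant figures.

F = 0.239

Trapezoidal AUC_0→13.5 (subcutaneous injection):
  [0→1.5]: (0.0+290.1)/2 × 1.5 = 217.575
  [1.5→2.5]: (290.1+395.0)/2 × 1 = 342.55
  [2.5→6.5]: (395.0+483.6)/2 × 4 = 1757.2
  [6.5→10.5]: (483.6+399.1)/2 × 4 = 1765.4
  [10.5→12.5]: (399.1+348.5)/2 × 2 = 747.6
  [12.5→13.5]: (348.5+324.2)/2 × 1 = 336.35
  Sum = 5166.675 ng/mL·h
Tail: C_last/k_e = 324.2/0.081 = 4002.469
AUC_0→∞ (subcutaneous injection) = 5166.675 + 4002.469 = 9169.144 ng/mL·h
F = (AUC_ev/D_ev)/(AUC_iv/D_iv) = (9169.144/800)/(9600/200) = 11.46143/48 = 0.2388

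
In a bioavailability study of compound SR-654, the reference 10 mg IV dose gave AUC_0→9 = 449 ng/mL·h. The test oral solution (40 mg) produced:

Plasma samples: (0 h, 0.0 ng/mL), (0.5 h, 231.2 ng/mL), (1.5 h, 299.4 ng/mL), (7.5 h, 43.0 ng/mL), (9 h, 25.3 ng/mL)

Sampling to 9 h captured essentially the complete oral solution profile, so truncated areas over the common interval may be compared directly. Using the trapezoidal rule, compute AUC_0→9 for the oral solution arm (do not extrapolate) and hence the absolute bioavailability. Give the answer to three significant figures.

F = 0.780

Trapezoidal AUC_0→9 (oral solution):
  [0→0.5]: (0.0+231.2)/2 × 0.5 = 57.8
  [0.5→1.5]: (231.2+299.4)/2 × 1 = 265.3
  [1.5→7.5]: (299.4+43.0)/2 × 6 = 1027.2
  [7.5→9]: (43.0+25.3)/2 × 1.5 = 51.225
  Sum = 1401.525 ng/mL·h
F = (AUC_ev/D_ev)/(AUC_iv/D_iv) = (1401.525/40)/(449/10) = 35.038125/44.9 = 0.7804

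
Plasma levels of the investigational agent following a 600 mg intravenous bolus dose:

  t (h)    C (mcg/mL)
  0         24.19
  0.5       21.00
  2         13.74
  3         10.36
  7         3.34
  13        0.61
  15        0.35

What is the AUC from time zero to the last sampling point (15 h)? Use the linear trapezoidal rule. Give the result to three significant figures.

AUC = 89.6 mcg/mL·h

Trapezoidal AUC_0→15:
  [0→0.5]: (24.19+21.00)/2 × 0.5 = 11.2975
  [0.5→2]: (21.00+13.74)/2 × 1.5 = 26.055
  [2→3]: (13.74+10.36)/2 × 1 = 12.05
  [3→7]: (10.36+3.34)/2 × 4 = 27.4
  [7→13]: (3.34+0.61)/2 × 6 = 11.85
  [13→15]: (0.61+0.35)/2 × 2 = 0.96
  Sum = 89.6125 mcg/mL·h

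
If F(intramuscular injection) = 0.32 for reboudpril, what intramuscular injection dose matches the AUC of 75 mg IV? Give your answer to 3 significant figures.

D_intramuscular = 234 mg

For equal systemic exposure: F × D_ev = D_iv
D_ev = D_iv / F = 75 / 0.32 = 234.375 mg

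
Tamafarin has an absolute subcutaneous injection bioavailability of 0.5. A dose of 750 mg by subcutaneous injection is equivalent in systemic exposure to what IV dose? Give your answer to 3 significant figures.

D_iv = 375 mg

Systemic exposure from an extravascular dose = F × D_ev, so the equivalent IV dose is F × D_ev.
D_iv = F × D_ev = 0.5 × 750 = 375 mg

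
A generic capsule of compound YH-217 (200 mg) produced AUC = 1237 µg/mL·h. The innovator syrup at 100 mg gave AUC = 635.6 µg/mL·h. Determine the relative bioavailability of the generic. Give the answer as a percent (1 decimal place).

F_rel = 97.3%

F_rel = (AUC_test/D_test) / (AUC_ref/D_ref)
      = (1237/200) / (635.6/100)
      = 6.185 / 6.356 = 0.9731 = 97.31%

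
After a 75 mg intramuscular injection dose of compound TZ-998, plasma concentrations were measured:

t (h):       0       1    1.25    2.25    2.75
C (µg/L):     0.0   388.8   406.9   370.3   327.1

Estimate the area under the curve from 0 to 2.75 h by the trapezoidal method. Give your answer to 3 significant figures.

Trapezoidal AUC_0→2.75:
  [0→1]: (0.0+388.8)/2 × 1 = 194.4
  [1→1.25]: (388.8+406.9)/2 × 0.25 = 99.4625
  [1.25→2.25]: (406.9+370.3)/2 × 1 = 388.6
  [2.25→2.75]: (370.3+327.1)/2 × 0.5 = 174.35
  Sum = 856.8125 µg/L·h

AUC = 857 µg/L·h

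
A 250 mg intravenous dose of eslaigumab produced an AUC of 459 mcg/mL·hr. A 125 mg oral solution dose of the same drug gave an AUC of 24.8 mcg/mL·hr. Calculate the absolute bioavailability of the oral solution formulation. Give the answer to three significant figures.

F = (AUC_ev / D_ev) / (AUC_iv / D_iv)
  = (24.8/125) / (459/250)
  = 0.1984 / 1.836 = 0.1081

F = 0.108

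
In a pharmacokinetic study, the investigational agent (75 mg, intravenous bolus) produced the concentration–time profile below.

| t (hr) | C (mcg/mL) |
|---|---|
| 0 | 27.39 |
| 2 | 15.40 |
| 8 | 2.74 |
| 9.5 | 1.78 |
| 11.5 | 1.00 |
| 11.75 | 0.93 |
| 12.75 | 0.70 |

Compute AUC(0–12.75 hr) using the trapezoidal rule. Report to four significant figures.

Trapezoidal AUC_0→12.75:
  [0→2]: (27.39+15.40)/2 × 2 = 42.79
  [2→8]: (15.40+2.74)/2 × 6 = 54.42
  [8→9.5]: (2.74+1.78)/2 × 1.5 = 3.39
  [9.5→11.5]: (1.78+1.00)/2 × 2 = 2.78
  [11.5→11.75]: (1.00+0.93)/2 × 0.25 = 0.24125
  [11.75→12.75]: (0.93+0.70)/2 × 1 = 0.815
  Sum = 104.43625 mcg/mL·hr

AUC = 104.4 mcg/mL·hr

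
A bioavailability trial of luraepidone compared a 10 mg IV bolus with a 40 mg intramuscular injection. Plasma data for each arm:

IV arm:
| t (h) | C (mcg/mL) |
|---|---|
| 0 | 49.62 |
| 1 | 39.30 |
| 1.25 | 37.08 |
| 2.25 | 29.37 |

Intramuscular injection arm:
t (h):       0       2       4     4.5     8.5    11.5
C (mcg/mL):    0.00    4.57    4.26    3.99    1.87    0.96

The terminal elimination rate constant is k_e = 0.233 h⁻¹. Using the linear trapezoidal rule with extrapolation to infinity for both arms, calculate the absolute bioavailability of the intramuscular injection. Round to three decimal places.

Trapezoidal AUC_0→2.25 (IV):
  [0→1]: (49.62+39.30)/2 × 1 = 44.46
  [1→1.25]: (39.30+37.08)/2 × 0.25 = 9.5475
  [1.25→2.25]: (37.08+29.37)/2 × 1 = 33.225
  Sum = 87.2325 mcg/mL·h
IV tail: 29.37/0.233 = 126.052; AUC_iv,0→∞ = 87.2325 + 126.052 = 213.2845 mcg/mL·h
Trapezoidal AUC_0→11.5 (intramuscular injection):
  [0→2]: (0.00+4.57)/2 × 2 = 4.57
  [2→4]: (4.57+4.26)/2 × 2 = 8.83
  [4→4.5]: (4.26+3.99)/2 × 0.5 = 2.0625
  [4.5→8.5]: (3.99+1.87)/2 × 4 = 11.72
  [8.5→11.5]: (1.87+0.96)/2 × 3 = 4.245
  Sum = 31.4275 mcg/mL·h
intramuscular injection tail: 0.96/0.233 = 4.120; AUC_ev,0→∞ = 31.4275 + 4.120 = 35.5475 mcg/mL·h
F = (AUC_ev/D_ev)/(AUC_iv/D_iv) = (35.5475/40)/(213.2845/10) = 0.8886875/21.32845 = 0.0417

F = 0.042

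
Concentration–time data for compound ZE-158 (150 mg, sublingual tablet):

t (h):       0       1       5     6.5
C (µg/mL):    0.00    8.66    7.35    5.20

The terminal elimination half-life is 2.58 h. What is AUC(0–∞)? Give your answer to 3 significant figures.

AUC = 65.1 µg/mL·h

Trapezoidal AUC_0→6.5:
  [0→1]: (0.00+8.66)/2 × 1 = 4.33
  [1→5]: (8.66+7.35)/2 × 4 = 32.02
  [5→6.5]: (7.35+5.20)/2 × 1.5 = 9.4125
  Sum = 45.7625 µg/mL·h
k_e = ln2 / t½ = 0.693147 / 2.58 = 0.2687 h^-1
Extrapolated tail: C_last / k_e = 5.20 / 0.2687 = 19.352
AUC_0→∞ = 45.7625 + 19.352 = 65.1145 µg/mL·h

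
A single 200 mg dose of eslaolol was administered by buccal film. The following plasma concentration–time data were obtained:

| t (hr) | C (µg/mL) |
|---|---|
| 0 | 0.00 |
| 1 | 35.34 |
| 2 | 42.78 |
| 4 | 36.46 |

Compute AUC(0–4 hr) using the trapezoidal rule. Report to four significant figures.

Trapezoidal AUC_0→4:
  [0→1]: (0.00+35.34)/2 × 1 = 17.67
  [1→2]: (35.34+42.78)/2 × 1 = 39.06
  [2→4]: (42.78+36.46)/2 × 2 = 79.24
  Sum = 135.97 µg/mL·hr

AUC = 136.0 µg/mL·hr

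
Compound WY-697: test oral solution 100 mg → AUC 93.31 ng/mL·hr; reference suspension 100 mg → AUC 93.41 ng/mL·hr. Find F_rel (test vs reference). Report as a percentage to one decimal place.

F_rel = 99.9%

F_rel = (AUC_test/D_test) / (AUC_ref/D_ref)
      = (93.31/100) / (93.41/100)
      = 0.9331 / 0.9341 = 0.9989 = 99.89%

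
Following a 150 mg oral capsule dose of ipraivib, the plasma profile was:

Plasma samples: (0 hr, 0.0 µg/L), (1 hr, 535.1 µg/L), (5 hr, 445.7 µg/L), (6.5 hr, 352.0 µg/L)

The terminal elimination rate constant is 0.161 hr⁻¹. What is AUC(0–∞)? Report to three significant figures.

AUC = 5010 µg/L·hr

Trapezoidal AUC_0→6.5:
  [0→1]: (0.0+535.1)/2 × 1 = 267.55
  [1→5]: (535.1+445.7)/2 × 4 = 1961.6
  [5→6.5]: (445.7+352.0)/2 × 1.5 = 598.275
  Sum = 2827.425 µg/L·hr
Extrapolated tail: C_last / k_e = 352.0 / 0.161 = 2186.335
AUC_0→∞ = 2827.425 + 2186.335 = 5013.76 µg/L·hr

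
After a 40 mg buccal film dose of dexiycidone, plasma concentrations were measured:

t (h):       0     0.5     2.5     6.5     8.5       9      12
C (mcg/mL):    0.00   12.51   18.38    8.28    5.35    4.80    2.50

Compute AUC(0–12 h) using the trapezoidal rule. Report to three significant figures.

AUC = 114 mcg/mL·h

Trapezoidal AUC_0→12:
  [0→0.5]: (0.00+12.51)/2 × 0.5 = 3.1275
  [0.5→2.5]: (12.51+18.38)/2 × 2 = 30.89
  [2.5→6.5]: (18.38+8.28)/2 × 4 = 53.32
  [6.5→8.5]: (8.28+5.35)/2 × 2 = 13.63
  [8.5→9]: (5.35+4.80)/2 × 0.5 = 2.5375
  [9→12]: (4.80+2.50)/2 × 3 = 10.95
  Sum = 114.455 mcg/mL·h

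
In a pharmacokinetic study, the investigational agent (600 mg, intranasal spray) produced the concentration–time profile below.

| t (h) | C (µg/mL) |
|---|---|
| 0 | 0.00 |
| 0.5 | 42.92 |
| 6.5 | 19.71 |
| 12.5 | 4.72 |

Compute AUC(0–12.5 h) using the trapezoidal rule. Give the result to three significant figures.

Trapezoidal AUC_0→12.5:
  [0→0.5]: (0.00+42.92)/2 × 0.5 = 10.73
  [0.5→6.5]: (42.92+19.71)/2 × 6 = 187.89
  [6.5→12.5]: (19.71+4.72)/2 × 6 = 73.29
  Sum = 271.91 µg/mL·h

AUC = 272 µg/mL·h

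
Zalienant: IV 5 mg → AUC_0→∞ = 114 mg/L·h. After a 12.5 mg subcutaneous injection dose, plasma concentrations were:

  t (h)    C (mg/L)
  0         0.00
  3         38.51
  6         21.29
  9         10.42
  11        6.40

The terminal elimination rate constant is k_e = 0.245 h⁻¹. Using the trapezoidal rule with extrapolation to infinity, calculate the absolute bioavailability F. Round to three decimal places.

Trapezoidal AUC_0→11 (subcutaneous injection):
  [0→3]: (0.00+38.51)/2 × 3 = 57.765
  [3→6]: (38.51+21.29)/2 × 3 = 89.7
  [6→9]: (21.29+10.42)/2 × 3 = 47.565
  [9→11]: (10.42+6.40)/2 × 2 = 16.82
  Sum = 211.85 mg/L·h
Tail: C_last/k_e = 6.40/0.245 = 26.122
AUC_0→∞ (subcutaneous injection) = 211.85 + 26.122 = 237.972 mg/L·h
F = (AUC_ev/D_ev)/(AUC_iv/D_iv) = (237.972/12.5)/(114/5) = 19.03776/22.8 = 0.8350

F = 0.835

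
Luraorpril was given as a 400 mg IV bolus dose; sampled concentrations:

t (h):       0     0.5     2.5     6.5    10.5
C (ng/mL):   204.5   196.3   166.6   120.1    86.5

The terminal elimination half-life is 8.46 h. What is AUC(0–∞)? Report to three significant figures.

AUC = 2510 ng/mL·h

Trapezoidal AUC_0→10.5:
  [0→0.5]: (204.5+196.3)/2 × 0.5 = 100.2
  [0.5→2.5]: (196.3+166.6)/2 × 2 = 362.9
  [2.5→6.5]: (166.6+120.1)/2 × 4 = 573.4
  [6.5→10.5]: (120.1+86.5)/2 × 4 = 413.2
  Sum = 1449.7 ng/mL·h
k_e = ln2 / t½ = 0.693147 / 8.46 = 0.0819 h^-1
Extrapolated tail: C_last / k_e = 86.5 / 0.0819 = 1056.166
AUC_0→∞ = 1449.7 + 1056.166 = 2505.866 ng/mL·h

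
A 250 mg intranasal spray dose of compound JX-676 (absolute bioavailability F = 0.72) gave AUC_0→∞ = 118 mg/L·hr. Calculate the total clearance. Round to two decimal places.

CL = 1.53 L/hr

CL = F × Dose / AUC_0→∞
   = 0.72 × 250 / 118 = 1.52542 L/hr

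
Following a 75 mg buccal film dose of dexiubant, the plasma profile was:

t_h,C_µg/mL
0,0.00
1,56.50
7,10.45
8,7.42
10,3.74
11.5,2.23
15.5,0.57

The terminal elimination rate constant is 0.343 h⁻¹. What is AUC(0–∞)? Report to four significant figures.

Trapezoidal AUC_0→15.5:
  [0→1]: (0.00+56.50)/2 × 1 = 28.25
  [1→7]: (56.50+10.45)/2 × 6 = 200.85
  [7→8]: (10.45+7.42)/2 × 1 = 8.935
  [8→10]: (7.42+3.74)/2 × 2 = 11.16
  [10→11.5]: (3.74+2.23)/2 × 1.5 = 4.4775
  [11.5→15.5]: (2.23+0.57)/2 × 4 = 5.6
  Sum = 259.2725 µg/mL·h
Extrapolated tail: C_last / k_e = 0.57 / 0.343 = 1.662
AUC_0→∞ = 259.2725 + 1.662 = 260.9345 µg/mL·h

AUC = 260.9 µg/mL·h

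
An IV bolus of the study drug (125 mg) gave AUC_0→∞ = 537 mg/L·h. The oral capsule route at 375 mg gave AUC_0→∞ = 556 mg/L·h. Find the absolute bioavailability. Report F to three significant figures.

F = 0.345

F = (AUC_ev / D_ev) / (AUC_iv / D_iv)
  = (556/375) / (537/125)
  = 1.48267 / 4.296 = 0.3451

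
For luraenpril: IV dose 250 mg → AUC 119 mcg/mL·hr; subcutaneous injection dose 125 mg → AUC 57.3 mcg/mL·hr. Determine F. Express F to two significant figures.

F = 0.96

F = (AUC_ev / D_ev) / (AUC_iv / D_iv)
  = (57.3/125) / (119/250)
  = 0.4584 / 0.476 = 0.9630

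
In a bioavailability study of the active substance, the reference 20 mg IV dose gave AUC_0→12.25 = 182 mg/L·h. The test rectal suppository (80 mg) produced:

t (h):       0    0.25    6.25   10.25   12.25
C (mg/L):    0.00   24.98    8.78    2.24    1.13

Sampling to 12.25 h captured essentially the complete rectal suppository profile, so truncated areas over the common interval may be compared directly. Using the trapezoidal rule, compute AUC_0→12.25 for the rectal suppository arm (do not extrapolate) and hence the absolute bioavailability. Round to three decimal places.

F = 0.178

Trapezoidal AUC_0→12.25 (rectal suppository):
  [0→0.25]: (0.00+24.98)/2 × 0.25 = 3.1225
  [0.25→6.25]: (24.98+8.78)/2 × 6 = 101.28
  [6.25→10.25]: (8.78+2.24)/2 × 4 = 22.04
  [10.25→12.25]: (2.24+1.13)/2 × 2 = 3.37
  Sum = 129.8125 mg/L·h
F = (AUC_ev/D_ev)/(AUC_iv/D_iv) = (129.8125/80)/(182/20) = 1.62266/9.1 = 0.1783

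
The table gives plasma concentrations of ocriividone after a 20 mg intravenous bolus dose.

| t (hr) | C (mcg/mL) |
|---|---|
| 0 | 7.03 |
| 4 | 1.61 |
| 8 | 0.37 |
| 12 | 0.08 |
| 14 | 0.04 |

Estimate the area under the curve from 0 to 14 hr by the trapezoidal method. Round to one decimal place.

Trapezoidal AUC_0→14:
  [0→4]: (7.03+1.61)/2 × 4 = 17.28
  [4→8]: (1.61+0.37)/2 × 4 = 3.96
  [8→12]: (0.37+0.08)/2 × 4 = 0.9
  [12→14]: (0.08+0.04)/2 × 2 = 0.12
  Sum = 22.26 mcg/mL·hr

AUC = 22.3 mcg/mL·hr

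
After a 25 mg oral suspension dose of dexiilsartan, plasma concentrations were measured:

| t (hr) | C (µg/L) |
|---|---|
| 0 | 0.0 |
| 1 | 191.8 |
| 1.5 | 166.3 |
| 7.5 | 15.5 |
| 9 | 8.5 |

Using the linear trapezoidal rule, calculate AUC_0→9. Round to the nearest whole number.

AUC = 749 µg/L·hr

Trapezoidal AUC_0→9:
  [0→1]: (0.0+191.8)/2 × 1 = 95.9
  [1→1.5]: (191.8+166.3)/2 × 0.5 = 89.525
  [1.5→7.5]: (166.3+15.5)/2 × 6 = 545.4
  [7.5→9]: (15.5+8.5)/2 × 1.5 = 18.0
  Sum = 748.825 µg/L·hr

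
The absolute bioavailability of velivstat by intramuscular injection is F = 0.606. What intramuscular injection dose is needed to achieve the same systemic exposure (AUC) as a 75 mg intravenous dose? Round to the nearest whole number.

For equal systemic exposure: F × D_ev = D_iv
D_ev = D_iv / F = 75 / 0.606 = 123.762 mg

D_intramuscular = 124 mg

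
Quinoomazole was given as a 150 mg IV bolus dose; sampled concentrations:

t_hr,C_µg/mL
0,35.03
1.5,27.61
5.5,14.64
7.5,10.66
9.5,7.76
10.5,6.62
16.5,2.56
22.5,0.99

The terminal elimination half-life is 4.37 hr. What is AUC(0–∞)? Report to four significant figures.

Trapezoidal AUC_0→22.5:
  [0→1.5]: (35.03+27.61)/2 × 1.5 = 46.98
  [1.5→5.5]: (27.61+14.64)/2 × 4 = 84.5
  [5.5→7.5]: (14.64+10.66)/2 × 2 = 25.3
  [7.5→9.5]: (10.66+7.76)/2 × 2 = 18.42
  [9.5→10.5]: (7.76+6.62)/2 × 1 = 7.19
  [10.5→16.5]: (6.62+2.56)/2 × 6 = 27.54
  [16.5→22.5]: (2.56+0.99)/2 × 6 = 10.65
  Sum = 220.58 µg/mL·hr
k_e = ln2 / t½ = 0.693147 / 4.37 = 0.1586 hr^-1
Extrapolated tail: C_last / k_e = 0.99 / 0.1586 = 6.242
AUC_0→∞ = 220.58 + 6.242 = 226.822 µg/mL·hr

AUC = 226.8 µg/mL·hr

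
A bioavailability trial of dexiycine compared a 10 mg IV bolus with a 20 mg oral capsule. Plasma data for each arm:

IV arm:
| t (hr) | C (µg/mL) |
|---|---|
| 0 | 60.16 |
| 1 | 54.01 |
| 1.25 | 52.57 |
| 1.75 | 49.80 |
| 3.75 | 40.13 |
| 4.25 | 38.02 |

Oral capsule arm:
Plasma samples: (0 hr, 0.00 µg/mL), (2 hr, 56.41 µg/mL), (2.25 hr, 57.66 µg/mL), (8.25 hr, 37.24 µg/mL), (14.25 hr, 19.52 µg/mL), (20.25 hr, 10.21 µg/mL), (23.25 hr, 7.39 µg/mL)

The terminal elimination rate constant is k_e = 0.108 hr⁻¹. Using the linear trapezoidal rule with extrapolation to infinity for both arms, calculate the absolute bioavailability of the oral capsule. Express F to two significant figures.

Trapezoidal AUC_0→4.25 (IV):
  [0→1]: (60.16+54.01)/2 × 1 = 57.085
  [1→1.25]: (54.01+52.57)/2 × 0.25 = 13.3225
  [1.25→1.75]: (52.57+49.80)/2 × 0.5 = 25.5925
  [1.75→3.75]: (49.80+40.13)/2 × 2 = 89.93
  [3.75→4.25]: (40.13+38.02)/2 × 0.5 = 19.5375
  Sum = 205.4675 µg/mL·hr
IV tail: 38.02/0.108 = 352.037; AUC_iv,0→∞ = 205.4675 + 352.037 = 557.5045 µg/mL·hr
Trapezoidal AUC_0→23.25 (oral capsule):
  [0→2]: (0.00+56.41)/2 × 2 = 56.41
  [2→2.25]: (56.41+57.66)/2 × 0.25 = 14.25875
  [2.25→8.25]: (57.66+37.24)/2 × 6 = 284.7
  [8.25→14.25]: (37.24+19.52)/2 × 6 = 170.28
  [14.25→20.25]: (19.52+10.21)/2 × 6 = 89.19
  [20.25→23.25]: (10.21+7.39)/2 × 3 = 26.4
  Sum = 641.23875 µg/mL·hr
oral capsule tail: 7.39/0.108 = 68.426; AUC_ev,0→∞ = 641.23875 + 68.426 = 709.66475 µg/mL·hr
F = (AUC_ev/D_ev)/(AUC_iv/D_iv) = (709.66475/20)/(557.5045/10) = 35.4832/55.75045 = 0.6365

F = 0.64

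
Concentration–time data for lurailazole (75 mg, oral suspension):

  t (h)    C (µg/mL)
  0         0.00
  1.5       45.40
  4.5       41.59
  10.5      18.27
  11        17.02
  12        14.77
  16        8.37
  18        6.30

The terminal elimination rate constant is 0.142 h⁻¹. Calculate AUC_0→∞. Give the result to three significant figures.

AUC = 474 µg/mL·h

Trapezoidal AUC_0→18:
  [0→1.5]: (0.00+45.40)/2 × 1.5 = 34.05
  [1.5→4.5]: (45.40+41.59)/2 × 3 = 130.485
  [4.5→10.5]: (41.59+18.27)/2 × 6 = 179.58
  [10.5→11]: (18.27+17.02)/2 × 0.5 = 8.8225
  [11→12]: (17.02+14.77)/2 × 1 = 15.895
  [12→16]: (14.77+8.37)/2 × 4 = 46.28
  [16→18]: (8.37+6.30)/2 × 2 = 14.67
  Sum = 429.7825 µg/mL·h
Extrapolated tail: C_last / k_e = 6.30 / 0.142 = 44.366
AUC_0→∞ = 429.7825 + 44.366 = 474.1485 µg/mL·h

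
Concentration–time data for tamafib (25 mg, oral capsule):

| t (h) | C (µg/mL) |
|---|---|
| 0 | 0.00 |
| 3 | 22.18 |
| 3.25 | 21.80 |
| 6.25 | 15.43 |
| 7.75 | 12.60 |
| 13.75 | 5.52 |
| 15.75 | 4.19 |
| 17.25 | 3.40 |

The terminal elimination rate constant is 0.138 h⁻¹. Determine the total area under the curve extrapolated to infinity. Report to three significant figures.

Trapezoidal AUC_0→17.25:
  [0→3]: (0.00+22.18)/2 × 3 = 33.27
  [3→3.25]: (22.18+21.80)/2 × 0.25 = 5.4975
  [3.25→6.25]: (21.80+15.43)/2 × 3 = 55.845
  [6.25→7.75]: (15.43+12.60)/2 × 1.5 = 21.0225
  [7.75→13.75]: (12.60+5.52)/2 × 6 = 54.36
  [13.75→15.75]: (5.52+4.19)/2 × 2 = 9.71
  [15.75→17.25]: (4.19+3.40)/2 × 1.5 = 5.6925
  Sum = 185.3975 µg/mL·h
Extrapolated tail: C_last / k_e = 3.40 / 0.138 = 24.638
AUC_0→∞ = 185.3975 + 24.638 = 210.0355 µg/mL·h

AUC = 210 µg/mL·h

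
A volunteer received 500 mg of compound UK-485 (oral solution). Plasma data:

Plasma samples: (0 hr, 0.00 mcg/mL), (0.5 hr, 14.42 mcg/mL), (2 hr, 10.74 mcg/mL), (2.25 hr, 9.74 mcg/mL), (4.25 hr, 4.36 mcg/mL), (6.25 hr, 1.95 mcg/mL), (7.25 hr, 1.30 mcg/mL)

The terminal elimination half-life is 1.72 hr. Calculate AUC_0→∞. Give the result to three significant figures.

Trapezoidal AUC_0→7.25:
  [0→0.5]: (0.00+14.42)/2 × 0.5 = 3.605
  [0.5→2]: (14.42+10.74)/2 × 1.5 = 18.87
  [2→2.25]: (10.74+9.74)/2 × 0.25 = 2.56
  [2.25→4.25]: (9.74+4.36)/2 × 2 = 14.1
  [4.25→6.25]: (4.36+1.95)/2 × 2 = 6.31
  [6.25→7.25]: (1.95+1.30)/2 × 1 = 1.625
  Sum = 47.07 mcg/mL·hr
k_e = ln2 / t½ = 0.693147 / 1.72 = 0.4030 hr^-1
Extrapolated tail: C_last / k_e = 1.30 / 0.403 = 3.226
AUC_0→∞ = 47.07 + 3.226 = 50.296 mcg/mL·hr

AUC = 50.3 mcg/mL·hr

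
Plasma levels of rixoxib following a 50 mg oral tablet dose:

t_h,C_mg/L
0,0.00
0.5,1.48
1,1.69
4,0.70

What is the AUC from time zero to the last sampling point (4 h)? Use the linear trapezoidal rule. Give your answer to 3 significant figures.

Trapezoidal AUC_0→4:
  [0→0.5]: (0.00+1.48)/2 × 0.5 = 0.37
  [0.5→1]: (1.48+1.69)/2 × 0.5 = 0.7925
  [1→4]: (1.69+0.70)/2 × 3 = 3.585
  Sum = 4.7475 mg/L·h

AUC = 4.75 mg/L·h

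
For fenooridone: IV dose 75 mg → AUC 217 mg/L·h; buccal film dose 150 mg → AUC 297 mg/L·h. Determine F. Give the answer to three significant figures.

F = (AUC_ev / D_ev) / (AUC_iv / D_iv)
  = (297/150) / (217/75)
  = 1.98 / 2.89333 = 0.6843

F = 0.684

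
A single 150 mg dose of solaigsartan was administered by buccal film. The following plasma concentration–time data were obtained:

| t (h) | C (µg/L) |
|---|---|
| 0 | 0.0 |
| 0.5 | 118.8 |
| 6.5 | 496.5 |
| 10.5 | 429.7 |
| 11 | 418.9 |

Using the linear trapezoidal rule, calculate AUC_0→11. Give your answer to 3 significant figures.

AUC = 3940 µg/L·h

Trapezoidal AUC_0→11:
  [0→0.5]: (0.0+118.8)/2 × 0.5 = 29.7
  [0.5→6.5]: (118.8+496.5)/2 × 6 = 1845.9
  [6.5→10.5]: (496.5+429.7)/2 × 4 = 1852.4
  [10.5→11]: (429.7+418.9)/2 × 0.5 = 212.15
  Sum = 3940.15 µg/L·h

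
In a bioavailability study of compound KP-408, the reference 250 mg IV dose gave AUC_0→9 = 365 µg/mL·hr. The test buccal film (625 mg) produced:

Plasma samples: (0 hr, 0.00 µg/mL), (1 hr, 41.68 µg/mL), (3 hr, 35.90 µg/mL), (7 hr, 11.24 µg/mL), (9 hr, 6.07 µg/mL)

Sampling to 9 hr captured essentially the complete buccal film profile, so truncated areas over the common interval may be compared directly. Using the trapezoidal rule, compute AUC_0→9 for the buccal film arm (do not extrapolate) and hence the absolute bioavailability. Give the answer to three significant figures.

Trapezoidal AUC_0→9 (buccal film):
  [0→1]: (0.00+41.68)/2 × 1 = 20.84
  [1→3]: (41.68+35.90)/2 × 2 = 77.58
  [3→7]: (35.90+11.24)/2 × 4 = 94.28
  [7→9]: (11.24+6.07)/2 × 2 = 17.31
  Sum = 210.01 µg/mL·hr
F = (AUC_ev/D_ev)/(AUC_iv/D_iv) = (210.01/625)/(365/250) = 0.336016/1.46 = 0.2301

F = 0.230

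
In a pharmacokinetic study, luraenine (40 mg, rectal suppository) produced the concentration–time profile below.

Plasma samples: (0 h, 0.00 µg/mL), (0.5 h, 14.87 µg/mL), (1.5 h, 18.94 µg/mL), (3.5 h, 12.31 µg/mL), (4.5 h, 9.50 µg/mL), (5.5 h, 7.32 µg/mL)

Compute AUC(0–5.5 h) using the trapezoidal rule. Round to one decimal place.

AUC = 71.2 µg/mL·h

Trapezoidal AUC_0→5.5:
  [0→0.5]: (0.00+14.87)/2 × 0.5 = 3.7175
  [0.5→1.5]: (14.87+18.94)/2 × 1 = 16.905
  [1.5→3.5]: (18.94+12.31)/2 × 2 = 31.25
  [3.5→4.5]: (12.31+9.50)/2 × 1 = 10.905
  [4.5→5.5]: (9.50+7.32)/2 × 1 = 8.41
  Sum = 71.1875 µg/mL·h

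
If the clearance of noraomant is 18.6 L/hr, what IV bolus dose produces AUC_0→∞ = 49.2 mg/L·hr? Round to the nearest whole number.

Dose_iv = CL × AUC_0→∞
     = 18.6 × 49.2 = 915.12 mg

Dose = 915 mg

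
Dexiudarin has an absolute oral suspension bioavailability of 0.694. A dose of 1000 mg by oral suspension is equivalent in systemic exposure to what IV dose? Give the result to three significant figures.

D_iv = 694 mg

Systemic exposure from an extravascular dose = F × D_ev, so the equivalent IV dose is F × D_ev.
D_iv = F × D_ev = 0.694 × 1000 = 694 mg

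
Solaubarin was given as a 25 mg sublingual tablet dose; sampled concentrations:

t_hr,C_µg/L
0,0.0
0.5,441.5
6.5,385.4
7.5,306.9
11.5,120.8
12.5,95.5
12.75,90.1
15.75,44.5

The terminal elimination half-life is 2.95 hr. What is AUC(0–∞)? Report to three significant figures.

Trapezoidal AUC_0→15.75:
  [0→0.5]: (0.0+441.5)/2 × 0.5 = 110.375
  [0.5→6.5]: (441.5+385.4)/2 × 6 = 2480.7
  [6.5→7.5]: (385.4+306.9)/2 × 1 = 346.15
  [7.5→11.5]: (306.9+120.8)/2 × 4 = 855.4
  [11.5→12.5]: (120.8+95.5)/2 × 1 = 108.15
  [12.5→12.75]: (95.5+90.1)/2 × 0.25 = 23.2
  [12.75→15.75]: (90.1+44.5)/2 × 3 = 201.9
  Sum = 4125.875 µg/L·hr
k_e = ln2 / t½ = 0.693147 / 2.95 = 0.2350 hr^-1
Extrapolated tail: C_last / k_e = 44.5 / 0.235 = 189.362
AUC_0→∞ = 4125.875 + 189.362 = 4315.237 µg/L·hr

AUC = 4320 µg/L·hr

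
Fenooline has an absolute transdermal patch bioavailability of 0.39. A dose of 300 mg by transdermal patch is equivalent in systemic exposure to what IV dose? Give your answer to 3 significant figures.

Systemic exposure from an extravascular dose = F × D_ev, so the equivalent IV dose is F × D_ev.
D_iv = F × D_ev = 0.39 × 300 = 117 mg

D_iv = 117 mg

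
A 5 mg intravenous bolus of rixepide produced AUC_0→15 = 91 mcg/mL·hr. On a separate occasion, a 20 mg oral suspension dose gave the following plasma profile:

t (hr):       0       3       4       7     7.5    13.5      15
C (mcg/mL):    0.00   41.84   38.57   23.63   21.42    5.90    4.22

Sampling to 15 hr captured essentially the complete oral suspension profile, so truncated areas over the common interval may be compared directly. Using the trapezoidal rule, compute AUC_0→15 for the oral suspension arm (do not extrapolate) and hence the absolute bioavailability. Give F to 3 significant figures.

Trapezoidal AUC_0→15 (oral suspension):
  [0→3]: (0.00+41.84)/2 × 3 = 62.76
  [3→4]: (41.84+38.57)/2 × 1 = 40.205
  [4→7]: (38.57+23.63)/2 × 3 = 93.3
  [7→7.5]: (23.63+21.42)/2 × 0.5 = 11.2625
  [7.5→13.5]: (21.42+5.90)/2 × 6 = 81.96
  [13.5→15]: (5.90+4.22)/2 × 1.5 = 7.59
  Sum = 297.0775 mcg/mL·hr
F = (AUC_ev/D_ev)/(AUC_iv/D_iv) = (297.0775/20)/(91/5) = 14.853875/18.2 = 0.8161

F = 0.816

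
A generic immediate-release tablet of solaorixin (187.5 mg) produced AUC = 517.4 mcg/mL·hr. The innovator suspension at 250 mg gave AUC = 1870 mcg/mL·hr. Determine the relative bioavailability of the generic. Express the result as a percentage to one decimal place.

F_rel = (AUC_test/D_test) / (AUC_ref/D_ref)
      = (517.4/187.5) / (1870/250)
      = 2.75947 / 7.48 = 0.3689 = 36.89%

F_rel = 36.9%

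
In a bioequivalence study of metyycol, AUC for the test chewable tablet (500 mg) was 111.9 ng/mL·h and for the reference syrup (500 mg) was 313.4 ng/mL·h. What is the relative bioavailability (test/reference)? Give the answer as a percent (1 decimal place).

F_rel = 35.7%

F_rel = (AUC_test/D_test) / (AUC_ref/D_ref)
      = (111.9/500) / (313.4/500)
      = 0.2238 / 0.6268 = 0.3571 = 35.71%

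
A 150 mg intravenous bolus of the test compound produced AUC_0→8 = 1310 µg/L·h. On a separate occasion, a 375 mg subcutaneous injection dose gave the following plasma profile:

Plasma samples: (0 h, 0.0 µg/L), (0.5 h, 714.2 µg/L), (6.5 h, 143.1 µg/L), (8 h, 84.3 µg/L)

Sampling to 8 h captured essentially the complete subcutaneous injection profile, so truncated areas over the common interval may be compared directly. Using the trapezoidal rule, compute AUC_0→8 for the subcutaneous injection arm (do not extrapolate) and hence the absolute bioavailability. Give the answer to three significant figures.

F = 0.892

Trapezoidal AUC_0→8 (subcutaneous injection):
  [0→0.5]: (0.0+714.2)/2 × 0.5 = 178.55
  [0.5→6.5]: (714.2+143.1)/2 × 6 = 2571.9
  [6.5→8]: (143.1+84.3)/2 × 1.5 = 170.55
  Sum = 2921.0 µg/L·h
F = (AUC_ev/D_ev)/(AUC_iv/D_iv) = (2921.0/375)/(1310/150) = 7.78933/8.73333 = 0.8919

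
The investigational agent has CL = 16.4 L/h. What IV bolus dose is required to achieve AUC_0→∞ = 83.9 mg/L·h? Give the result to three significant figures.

Dose = 1380 mg

Dose_iv = CL × AUC_0→∞
     = 16.4 × 83.9 = 1375.96 mg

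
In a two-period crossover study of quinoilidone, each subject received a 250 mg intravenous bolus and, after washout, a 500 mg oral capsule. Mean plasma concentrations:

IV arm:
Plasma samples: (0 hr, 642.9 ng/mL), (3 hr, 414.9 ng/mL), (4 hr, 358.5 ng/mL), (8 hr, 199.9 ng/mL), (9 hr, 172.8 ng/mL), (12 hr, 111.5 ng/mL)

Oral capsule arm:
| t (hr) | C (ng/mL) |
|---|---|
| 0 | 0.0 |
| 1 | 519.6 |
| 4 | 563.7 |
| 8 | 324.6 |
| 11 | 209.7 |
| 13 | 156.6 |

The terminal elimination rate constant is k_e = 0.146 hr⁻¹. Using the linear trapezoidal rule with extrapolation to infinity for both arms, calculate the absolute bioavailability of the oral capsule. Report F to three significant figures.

F = 0.661

Trapezoidal AUC_0→12 (IV):
  [0→3]: (642.9+414.9)/2 × 3 = 1586.7
  [3→4]: (414.9+358.5)/2 × 1 = 386.7
  [4→8]: (358.5+199.9)/2 × 4 = 1116.8
  [8→9]: (199.9+172.8)/2 × 1 = 186.35
  [9→12]: (172.8+111.5)/2 × 3 = 426.45
  Sum = 3703.0 ng/mL·hr
IV tail: 111.5/0.146 = 763.699; AUC_iv,0→∞ = 3703.0 + 763.699 = 4466.699 ng/mL·hr
Trapezoidal AUC_0→13 (oral capsule):
  [0→1]: (0.0+519.6)/2 × 1 = 259.8
  [1→4]: (519.6+563.7)/2 × 3 = 1624.95
  [4→8]: (563.7+324.6)/2 × 4 = 1776.6
  [8→11]: (324.6+209.7)/2 × 3 = 801.45
  [11→13]: (209.7+156.6)/2 × 2 = 366.3
  Sum = 4829.1 ng/mL·hr
oral capsule tail: 156.6/0.146 = 1072.603; AUC_ev,0→∞ = 4829.1 + 1072.603 = 5901.703 ng/mL·hr
F = (AUC_ev/D_ev)/(AUC_iv/D_iv) = (5901.703/500)/(4466.699/250) = 11.803406/17.866796 = 0.6606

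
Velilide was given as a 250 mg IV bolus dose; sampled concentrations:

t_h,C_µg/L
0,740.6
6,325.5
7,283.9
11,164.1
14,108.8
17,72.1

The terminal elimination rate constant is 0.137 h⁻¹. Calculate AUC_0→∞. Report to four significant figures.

AUC = 5606 µg/L·h

Trapezoidal AUC_0→17:
  [0→6]: (740.6+325.5)/2 × 6 = 3198.3
  [6→7]: (325.5+283.9)/2 × 1 = 304.7
  [7→11]: (283.9+164.1)/2 × 4 = 896.0
  [11→14]: (164.1+108.8)/2 × 3 = 409.35
  [14→17]: (108.8+72.1)/2 × 3 = 271.35
  Sum = 5079.7 µg/L·h
Extrapolated tail: C_last / k_e = 72.1 / 0.137 = 526.277
AUC_0→∞ = 5079.7 + 526.277 = 5605.977 µg/L·h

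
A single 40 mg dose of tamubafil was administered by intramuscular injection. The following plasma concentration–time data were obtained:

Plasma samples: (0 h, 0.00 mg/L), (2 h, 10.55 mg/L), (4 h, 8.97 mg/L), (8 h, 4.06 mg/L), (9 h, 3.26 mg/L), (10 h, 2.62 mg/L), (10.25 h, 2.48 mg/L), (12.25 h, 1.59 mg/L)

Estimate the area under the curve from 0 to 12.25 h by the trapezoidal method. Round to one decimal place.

Trapezoidal AUC_0→12.25:
  [0→2]: (0.00+10.55)/2 × 2 = 10.55
  [2→4]: (10.55+8.97)/2 × 2 = 19.52
  [4→8]: (8.97+4.06)/2 × 4 = 26.06
  [8→9]: (4.06+3.26)/2 × 1 = 3.66
  [9→10]: (3.26+2.62)/2 × 1 = 2.94
  [10→10.25]: (2.62+2.48)/2 × 0.25 = 0.6375
  [10.25→12.25]: (2.48+1.59)/2 × 2 = 4.07
  Sum = 67.4375 mg/L·h

AUC = 67.4 mg/L·h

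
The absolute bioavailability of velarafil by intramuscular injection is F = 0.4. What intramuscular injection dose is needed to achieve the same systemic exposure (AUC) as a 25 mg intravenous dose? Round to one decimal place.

D_intramuscular = 62.5 mg

For equal systemic exposure: F × D_ev = D_iv
D_ev = D_iv / F = 25 / 0.4 = 62.5 mg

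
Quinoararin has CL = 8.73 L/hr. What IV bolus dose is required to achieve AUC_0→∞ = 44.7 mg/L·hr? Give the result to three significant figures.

Dose_iv = CL × AUC_0→∞
     = 8.73 × 44.7 = 390.231 mg

Dose = 390 mg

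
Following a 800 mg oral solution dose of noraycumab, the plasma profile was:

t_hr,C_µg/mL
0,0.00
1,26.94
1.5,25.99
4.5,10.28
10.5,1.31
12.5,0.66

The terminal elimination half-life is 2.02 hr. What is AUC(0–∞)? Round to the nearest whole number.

Trapezoidal AUC_0→12.5:
  [0→1]: (0.00+26.94)/2 × 1 = 13.47
  [1→1.5]: (26.94+25.99)/2 × 0.5 = 13.2325
  [1.5→4.5]: (25.99+10.28)/2 × 3 = 54.405
  [4.5→10.5]: (10.28+1.31)/2 × 6 = 34.77
  [10.5→12.5]: (1.31+0.66)/2 × 2 = 1.97
  Sum = 117.8475 µg/mL·hr
k_e = ln2 / t½ = 0.693147 / 2.02 = 0.3431 hr^-1
Extrapolated tail: C_last / k_e = 0.66 / 0.3431 = 1.924
AUC_0→∞ = 117.8475 + 1.924 = 119.7715 µg/mL·hr

AUC = 120 µg/mL·hr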